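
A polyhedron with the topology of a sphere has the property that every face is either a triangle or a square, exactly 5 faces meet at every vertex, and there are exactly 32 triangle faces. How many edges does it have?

Let x be the number of squares; then F = 32 + x.
Edge–face incidences: 2E = 3·32 + 4·x = 96 + 4x.
Every vertex has degree 5, so 5V = 2E.
Euler: V − E + F = 2 ⇒ (2E)/5 − E + (32 + x) = 2.
Multiply by 10: 2·(2E) − 5·(2E) + 10·(32 + x) = 20, i.e. 320 + 10x − 3·(96 + 4x) = 20.
Collecting terms: −2x + 32 = 20, so −2x = −12, so x = 6.
Then 2E = 96 + 4·6 = 120, so E = 60, V = 2E/5 = 24, F = 32 + 6 = 38.

60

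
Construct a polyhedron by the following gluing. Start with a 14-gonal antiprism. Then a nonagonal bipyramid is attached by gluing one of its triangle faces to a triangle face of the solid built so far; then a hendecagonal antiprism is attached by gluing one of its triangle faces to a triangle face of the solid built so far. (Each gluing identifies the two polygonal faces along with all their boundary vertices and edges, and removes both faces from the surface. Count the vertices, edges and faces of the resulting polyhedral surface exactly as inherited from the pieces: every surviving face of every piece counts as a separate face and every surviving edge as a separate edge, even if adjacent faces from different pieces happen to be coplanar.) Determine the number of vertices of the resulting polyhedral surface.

A 14-gonal antiprism: V=28, E=56, F=30.
Attach a nonagonal bipyramid (V=11, E=27, F=18) along a 3-gon: merge 3 vertices and 3 edges, delete both glued faces → V=36, E=80, F=46.
Attach a hendecagonal antiprism (V=22, E=44, F=24) along a 3-gon: merge 3 vertices and 3 edges, delete both glued faces → V=55, E=121, F=68.
Check: V − E + F = 55 − 121 + 68 = 2.

55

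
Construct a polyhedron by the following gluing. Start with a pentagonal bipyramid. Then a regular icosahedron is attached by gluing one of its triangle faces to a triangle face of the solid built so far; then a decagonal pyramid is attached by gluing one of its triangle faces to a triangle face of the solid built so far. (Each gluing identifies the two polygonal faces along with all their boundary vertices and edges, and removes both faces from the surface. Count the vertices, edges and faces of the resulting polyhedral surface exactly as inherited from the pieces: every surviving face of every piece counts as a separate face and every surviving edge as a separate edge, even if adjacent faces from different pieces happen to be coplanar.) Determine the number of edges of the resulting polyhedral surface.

A pentagonal bipyramid: V=7, E=15, F=10.
Attach a regular icosahedron (V=12, E=30, F=20) along a 3-gon: merge 3 vertices and 3 edges, delete both glued faces → V=16, E=42, F=28.
Attach a decagonal pyramid (V=11, E=20, F=11) along a 3-gon: merge 3 vertices and 3 edges, delete both glued faces → V=24, E=59, F=37.
Check: V − E + F = 24 − 59 + 37 = 2.

59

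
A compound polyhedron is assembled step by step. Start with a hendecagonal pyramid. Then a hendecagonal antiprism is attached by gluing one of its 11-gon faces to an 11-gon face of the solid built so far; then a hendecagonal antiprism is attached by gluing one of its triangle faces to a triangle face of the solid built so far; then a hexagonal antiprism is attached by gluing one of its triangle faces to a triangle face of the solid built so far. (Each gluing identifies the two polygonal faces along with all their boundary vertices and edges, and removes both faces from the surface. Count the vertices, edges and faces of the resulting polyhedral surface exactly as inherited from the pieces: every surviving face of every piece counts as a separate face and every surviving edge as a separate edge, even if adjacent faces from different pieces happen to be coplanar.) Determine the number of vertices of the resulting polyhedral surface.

A hendecagonal pyramid: V=12, E=22, F=12.
Attach a hendecagonal antiprism (V=22, E=44, F=24) along an 11-gon: merge 11 vertices and 11 edges, delete both glued faces → V=23, E=55, F=34.
Attach a hendecagonal antiprism (V=22, E=44, F=24) along a 3-gon: merge 3 vertices and 3 edges, delete both glued faces → V=42, E=96, F=56.
Attach a hexagonal antiprism (V=12, E=24, F=14) along a 3-gon: merge 3 vertices and 3 edges, delete both glued faces → V=51, E=117, F=68.
Check: V − E + F = 51 − 117 + 68 = 2.

51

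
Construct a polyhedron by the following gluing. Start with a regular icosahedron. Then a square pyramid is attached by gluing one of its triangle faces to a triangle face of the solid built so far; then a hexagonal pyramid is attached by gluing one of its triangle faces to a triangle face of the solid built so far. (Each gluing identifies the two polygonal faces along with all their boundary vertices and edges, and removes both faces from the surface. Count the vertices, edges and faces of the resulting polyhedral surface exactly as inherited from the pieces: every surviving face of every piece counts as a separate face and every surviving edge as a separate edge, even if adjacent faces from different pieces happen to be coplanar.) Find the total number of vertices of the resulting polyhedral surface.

A regular icosahedron: V=12, E=30, F=20.
Attach a square pyramid (V=5, E=8, F=5) along a 3-gon: merge 3 vertices and 3 edges, delete both glued faces → V=14, E=35, F=23.
Attach a hexagonal pyramid (V=7, E=12, F=7) along a 3-gon: merge 3 vertices and 3 edges, delete both glued faces → V=18, E=44, F=28.
Check: V − E + F = 18 − 44 + 28 = 2.

18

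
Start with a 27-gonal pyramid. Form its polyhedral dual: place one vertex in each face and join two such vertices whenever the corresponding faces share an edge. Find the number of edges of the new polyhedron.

54

The base solid has V = 28, E = 54, F = 28.
The dual swaps V and F and preserves E: V′ = F = 28, E′ = E = 54, F′ = V = 28.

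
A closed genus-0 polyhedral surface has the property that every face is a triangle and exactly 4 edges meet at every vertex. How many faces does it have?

Each face has 3 edges and each edge borders two faces, so 2E = 3F.
Each vertex has degree 4, so 4V = 2E and hence V = 3F/4.
Euler: V − E + F = 2 ⇒ (3F/4) − (3F/2) + F = 2.
Multiply by 8: (6 − 12 + 8)F = 16, i.e. 2F = 16.
So F = 8, E = 3·8/2 = 12, V = 3·8/4 = 6.

8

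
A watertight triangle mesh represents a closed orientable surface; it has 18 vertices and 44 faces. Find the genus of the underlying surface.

Every face is a triangle, so 2E = 3·44 = 132, giving E = 66.
χ = V − E + F = 18 − 66 + 44 = -4.
For a closed orientable surface χ = 2 − 2g, so g = (2 − (-4))/2 = 3.

3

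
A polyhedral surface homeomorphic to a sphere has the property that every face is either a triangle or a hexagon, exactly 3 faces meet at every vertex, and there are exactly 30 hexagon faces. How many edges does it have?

Let x be the number of triangles; then F = 30 + x.
Edge–face incidences: 2E = 6·30 + 3·x = 180 + 3x.
Every vertex has degree 3, so 3V = 2E.
Euler: V − E + F = 2 ⇒ (2E)/3 − E + (30 + x) = 2.
Multiply by 6: 2·(2E) − 3·(2E) + 6·(30 + x) = 12, i.e. 180 + 6x − (180 + 3x) = 12.
Collecting terms: 3x = 12, so x = 4.
Then 2E = 180 + 3·4 = 192, so E = 96, V = 2E/3 = 64, F = 30 + 4 = 34.

96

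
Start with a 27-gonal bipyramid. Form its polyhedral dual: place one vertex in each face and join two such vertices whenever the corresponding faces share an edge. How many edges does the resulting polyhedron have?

The base solid has V = 29, E = 81, F = 54.
The dual swaps V and F and preserves E: V′ = F = 54, E′ = E = 81, F′ = V = 29.

81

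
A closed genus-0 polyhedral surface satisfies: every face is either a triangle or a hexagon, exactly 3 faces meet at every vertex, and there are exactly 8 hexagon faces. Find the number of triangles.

4

Let x be the number of triangles; then F = 8 + x.
Edge–face incidences: 2E = 6·8 + 3·x = 48 + 3x.
Every vertex has degree 3, so 3V = 2E.
Euler: V − E + F = 2 ⇒ (2E)/3 − E + (8 + x) = 2.
Multiply by 6: 2·(2E) − 3·(2E) + 6·(8 + x) = 12, i.e. 48 + 6x − (48 + 3x) = 12.
Collecting terms: 3x = 12, so x = 4.
Then 2E = 48 + 3·4 = 60, so E = 30, V = 2E/3 = 20, F = 8 + 4 = 12.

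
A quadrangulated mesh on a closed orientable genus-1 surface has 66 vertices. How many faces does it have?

66

χ = 2 − 2·1 = 0, and every face is a square so 4F = 2E.
V − E + F = 0 with E = 4F/2 gives 66 − (4/2 − 1)·F = 0, so F = 66 and E = 132.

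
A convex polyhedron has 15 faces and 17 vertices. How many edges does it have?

30

Here V − E + F = 2.
E = V + F − (2) = 17 + 15 − (2) = 30.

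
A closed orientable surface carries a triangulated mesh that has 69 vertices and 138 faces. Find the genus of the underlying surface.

Every face is a triangle, so 2E = 3·138 = 414, giving E = 207.
χ = V − E + F = 69 − 207 + 138 = 0.
For a closed orientable surface χ = 2 − 2g, so g = (2 − (0))/2 = 1.

1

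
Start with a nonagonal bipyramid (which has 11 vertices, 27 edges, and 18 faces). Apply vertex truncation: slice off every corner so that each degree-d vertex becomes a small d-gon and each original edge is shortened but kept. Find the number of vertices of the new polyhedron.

54

Truncation replaces each original edge-end by a new vertex, so V′ = 2E = 54.
Each original edge survives, and each old vertex of degree d contributes d new edges; summing degrees gives Σd = 2E, so E′ = E + 2E = 3E = 81.
Each original face survives and each original vertex becomes one new face: F′ = F + V = 29.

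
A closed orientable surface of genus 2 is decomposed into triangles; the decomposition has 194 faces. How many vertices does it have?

χ = 2 − 2·2 = -2, and every face is a triangle so 3F = 2E.
E = 3·194/2 = 291. Then V = -2 + E − F = -2 + 291 − 194 = 95.

95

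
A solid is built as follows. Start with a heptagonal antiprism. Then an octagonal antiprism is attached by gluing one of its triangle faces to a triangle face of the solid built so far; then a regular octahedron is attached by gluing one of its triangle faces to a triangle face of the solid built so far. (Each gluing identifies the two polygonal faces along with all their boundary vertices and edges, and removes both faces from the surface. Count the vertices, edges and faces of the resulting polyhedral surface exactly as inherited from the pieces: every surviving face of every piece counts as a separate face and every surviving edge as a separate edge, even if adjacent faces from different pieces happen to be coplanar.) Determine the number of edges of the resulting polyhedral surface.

A heptagonal antiprism: V=14, E=28, F=16.
Attach an octagonal antiprism (V=16, E=32, F=18) along a 3-gon: merge 3 vertices and 3 edges, delete both glued faces → V=27, E=57, F=32.
Attach a regular octahedron (V=6, E=12, F=8) along a 3-gon: merge 3 vertices and 3 edges, delete both glued faces → V=30, E=66, F=38.
Check: V − E + F = 30 − 66 + 38 = 2.

66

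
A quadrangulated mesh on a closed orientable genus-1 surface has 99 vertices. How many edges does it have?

198

χ = 2 − 2·1 = 0, and every face is a square so 4F = 2E.
V − E + F = 0 with E = 4F/2 gives 99 − (4/2 − 1)·F = 0, so F = 99 and E = 198.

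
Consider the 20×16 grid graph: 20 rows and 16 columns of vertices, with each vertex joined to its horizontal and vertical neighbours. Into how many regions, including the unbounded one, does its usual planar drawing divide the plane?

286

The grid has V = 20·16 = 320 vertices and E = 20·15 + 16·19 = 604 edges.
F = 2 − V + E = 2 − 320 + 604 = 286.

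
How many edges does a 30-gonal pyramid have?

A pyramid on an n-gon base has one n-gon and n triangles: V = 30 + 1 = 31, E = 2·30 = 60, F = 30 + 1 = 31.
Check: V − E + F = 31 − 60 + 31 = 2.

60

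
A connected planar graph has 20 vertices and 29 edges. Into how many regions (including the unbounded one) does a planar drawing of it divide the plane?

Euler's formula for a connected plane graph: V − E + F = 2, so F = 2 − 20 + 29 = 11.

11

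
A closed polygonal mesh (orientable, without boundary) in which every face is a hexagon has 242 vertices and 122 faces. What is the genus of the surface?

Every face is a hexagon, so 2E = 6·122 = 732, giving E = 366.
χ = V − E + F = 242 − 366 + 122 = -2.
For a closed orientable surface χ = 2 − 2g, so g = (2 − (-2))/2 = 2.

2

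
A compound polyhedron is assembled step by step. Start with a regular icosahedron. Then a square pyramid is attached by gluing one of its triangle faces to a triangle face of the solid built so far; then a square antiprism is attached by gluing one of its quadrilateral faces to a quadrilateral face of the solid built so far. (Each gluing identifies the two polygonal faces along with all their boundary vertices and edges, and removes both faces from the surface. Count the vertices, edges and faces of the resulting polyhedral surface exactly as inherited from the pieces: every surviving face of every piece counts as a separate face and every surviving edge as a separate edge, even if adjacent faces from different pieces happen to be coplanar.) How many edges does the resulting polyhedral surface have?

47

A regular icosahedron: V=12, E=30, F=20.
Attach a square pyramid (V=5, E=8, F=5) along a 3-gon: merge 3 vertices and 3 edges, delete both glued faces → V=14, E=35, F=23.
Attach a square antiprism (V=8, E=16, F=10) along a 4-gon: merge 4 vertices and 4 edges, delete both glued faces → V=18, E=47, F=31.
Check: V − E + F = 18 − 47 + 31 = 2.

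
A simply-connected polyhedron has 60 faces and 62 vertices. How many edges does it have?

120

Here V − E + F = 2.
E = V + F − (2) = 62 + 60 − (2) = 120.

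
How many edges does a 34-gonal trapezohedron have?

136

The n-trapezohedron (dual of the n-antiprism) has V = 2·34 + 2 = 70, E = 4·34 = 136, F = 2·34 = 68.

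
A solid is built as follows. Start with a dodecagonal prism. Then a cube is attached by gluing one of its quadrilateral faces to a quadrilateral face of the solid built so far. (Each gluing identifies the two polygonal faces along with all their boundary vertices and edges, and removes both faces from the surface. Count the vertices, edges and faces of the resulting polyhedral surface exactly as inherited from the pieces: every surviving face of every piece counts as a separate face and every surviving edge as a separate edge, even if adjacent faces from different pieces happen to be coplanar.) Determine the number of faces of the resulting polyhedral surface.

A dodecagonal prism: V=24, E=36, F=14.
Attach a cube (V=8, E=12, F=6) along a 4-gon: merge 4 vertices and 4 edges, delete both glued faces → V=28, E=44, F=18.
Check: V − E + F = 28 − 44 + 18 = 2.

18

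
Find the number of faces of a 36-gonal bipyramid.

A bipyramid over an n-gon has 2n triangular faces and n + 2 vertices: V = 36 + 2 = 38, E = 3·36 = 108, F = 2·36 = 72.

72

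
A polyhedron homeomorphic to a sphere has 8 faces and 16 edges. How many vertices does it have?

10

Here V − E + F = 2.
V = 2 + E − F = 2 + 16 − 8 = 10.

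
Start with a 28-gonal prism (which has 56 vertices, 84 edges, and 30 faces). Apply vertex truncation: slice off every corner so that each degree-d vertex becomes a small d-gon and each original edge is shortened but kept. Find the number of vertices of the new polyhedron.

168

Truncation replaces each original edge-end by a new vertex, so V′ = 2E = 168.
Each original edge survives, and each old vertex of degree d contributes d new edges; summing degrees gives Σd = 2E, so E′ = E + 2E = 3E = 252.
Each original face survives and each original vertex becomes one new face: F′ = F + V = 86.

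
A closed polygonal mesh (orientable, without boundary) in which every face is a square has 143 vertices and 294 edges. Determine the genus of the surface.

3

Every face is a square and each edge borders two faces, so 4F = 2·294, giving F = 147.
χ = V − E + F = 143 − 294 + 147 = -4.
For a closed orientable surface χ = 2 − 2g, so g = (2 − (-4))/2 = 3.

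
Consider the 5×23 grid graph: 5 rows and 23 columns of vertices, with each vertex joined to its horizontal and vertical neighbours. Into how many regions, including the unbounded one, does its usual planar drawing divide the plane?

89

The grid has V = 5·23 = 115 vertices and E = 5·22 + 23·4 = 202 edges.
F = 2 − V + E = 2 − 115 + 202 = 89.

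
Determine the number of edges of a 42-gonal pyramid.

A pyramid on an n-gon base has one n-gon and n triangles: V = 42 + 1 = 43, E = 2·42 = 84, F = 42 + 1 = 43.
Check: V − E + F = 43 − 84 + 43 = 2.

84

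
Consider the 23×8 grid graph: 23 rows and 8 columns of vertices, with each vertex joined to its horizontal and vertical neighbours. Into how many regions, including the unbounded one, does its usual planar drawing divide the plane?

The grid has V = 23·8 = 184 vertices and E = 23·7 + 8·22 = 337 edges.
F = 2 − V + E = 2 − 184 + 337 = 155.

155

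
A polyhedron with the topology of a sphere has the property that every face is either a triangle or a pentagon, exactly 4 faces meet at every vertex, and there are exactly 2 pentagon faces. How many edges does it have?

20

Let x be the number of triangles; then F = 2 + x.
Edge–face incidences: 2E = 5·2 + 3·x = 10 + 3x.
Every vertex has degree 4, so 4V = 2E.
Euler: V − E + F = 2 ⇒ (2E)/4 − E + (2 + x) = 2.
Multiply by 8: 2·(2E) − 4·(2E) + 8·(2 + x) = 16, i.e. 16 + 8x − 2·(10 + 3x) = 16.
Collecting terms: 2x − 4 = 16, so 2x = 20, so x = 10.
Then 2E = 10 + 3·10 = 40, so E = 20, V = 2E/4 = 10, F = 2 + 10 = 12.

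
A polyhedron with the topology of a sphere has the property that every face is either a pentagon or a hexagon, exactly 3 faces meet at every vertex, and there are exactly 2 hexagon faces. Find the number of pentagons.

Let x be the number of pentagons; then F = 2 + x.
Edge–face incidences: 2E = 6·2 + 5·x = 12 + 5x.
Every vertex has degree 3, so 3V = 2E.
Euler: V − E + F = 2 ⇒ (2E)/3 − E + (2 + x) = 2.
Multiply by 6: 2·(2E) − 3·(2E) + 6·(2 + x) = 12, i.e. 12 + 6x − (12 + 5x) = 12.
Collecting terms: x = 12.
Then 2E = 12 + 5·12 = 72, so E = 36, V = 2E/3 = 24, F = 2 + 12 = 14.

12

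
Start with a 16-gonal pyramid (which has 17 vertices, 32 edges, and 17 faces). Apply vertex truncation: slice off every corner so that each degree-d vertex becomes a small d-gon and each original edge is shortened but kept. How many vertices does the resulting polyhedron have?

Truncation replaces each original edge-end by a new vertex, so V′ = 2E = 64.
Each original edge survives, and each old vertex of degree d contributes d new edges; summing degrees gives Σd = 2E, so E′ = E + 2E = 3E = 96.
Each original face survives and each original vertex becomes one new face: F′ = F + V = 34.

64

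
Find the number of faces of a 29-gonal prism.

A prism on an n-gon has two n-gon bases and n rectangular sides: V = 2·29 = 58, E = 3·29 = 87, F = 29 + 2 = 31.

31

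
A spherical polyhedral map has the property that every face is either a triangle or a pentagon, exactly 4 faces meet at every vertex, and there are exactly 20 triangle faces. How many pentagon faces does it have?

Let x be the number of pentagons; then F = 20 + x.
Edge–face incidences: 2E = 3·20 + 5·x = 60 + 5x.
Every vertex has degree 4, so 4V = 2E.
Euler: V − E + F = 2 ⇒ (2E)/4 − E + (20 + x) = 2.
Multiply by 8: 2·(2E) − 4·(2E) + 8·(20 + x) = 16, i.e. 160 + 8x − 2·(60 + 5x) = 16.
Collecting terms: −2x + 40 = 16, so −2x = −24, so x = 12.
Then 2E = 60 + 5·12 = 120, so E = 60, V = 2E/4 = 30, F = 20 + 12 = 32.

12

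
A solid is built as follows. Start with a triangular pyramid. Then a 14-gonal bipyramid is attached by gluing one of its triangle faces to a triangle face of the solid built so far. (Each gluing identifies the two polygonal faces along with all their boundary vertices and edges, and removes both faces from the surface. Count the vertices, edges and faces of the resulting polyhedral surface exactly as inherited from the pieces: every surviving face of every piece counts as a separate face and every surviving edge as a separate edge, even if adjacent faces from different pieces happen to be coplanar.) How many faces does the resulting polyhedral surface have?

A triangular pyramid: V=4, E=6, F=4.
Attach a 14-gonal bipyramid (V=16, E=42, F=28) along a 3-gon: merge 3 vertices and 3 edges, delete both glued faces → V=17, E=45, F=30.
Check: V − E + F = 17 − 45 + 30 = 2.

30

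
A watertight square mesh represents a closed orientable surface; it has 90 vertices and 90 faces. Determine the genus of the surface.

1

Every face is a square, so 2E = 4·90 = 360, giving E = 180.
χ = V − E + F = 90 − 180 + 90 = 0.
For a closed orientable surface χ = 2 − 2g, so g = (2 − (0))/2 = 1.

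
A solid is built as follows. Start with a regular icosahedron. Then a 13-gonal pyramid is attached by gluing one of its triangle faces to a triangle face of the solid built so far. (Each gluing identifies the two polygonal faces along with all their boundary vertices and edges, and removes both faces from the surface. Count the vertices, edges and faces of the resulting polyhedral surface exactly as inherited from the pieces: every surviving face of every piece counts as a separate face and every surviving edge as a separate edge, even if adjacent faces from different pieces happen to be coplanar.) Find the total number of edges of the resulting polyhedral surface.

A regular icosahedron: V=12, E=30, F=20.
Attach a 13-gonal pyramid (V=14, E=26, F=14) along a 3-gon: merge 3 vertices and 3 edges, delete both glued faces → V=23, E=53, F=32.
Check: V − E + F = 23 − 53 + 32 = 2.

53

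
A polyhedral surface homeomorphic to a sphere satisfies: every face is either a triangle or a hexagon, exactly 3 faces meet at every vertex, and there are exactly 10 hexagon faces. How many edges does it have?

36

Let x be the number of triangles; then F = 10 + x.
Edge–face incidences: 2E = 6·10 + 3·x = 60 + 3x.
Every vertex has degree 3, so 3V = 2E.
Euler: V − E + F = 2 ⇒ (2E)/3 − E + (10 + x) = 2.
Multiply by 6: 2·(2E) − 3·(2E) + 6·(10 + x) = 12, i.e. 60 + 6x − (60 + 3x) = 12.
Collecting terms: 3x = 12, so x = 4.
Then 2E = 60 + 3·4 = 72, so E = 36, V = 2E/3 = 24, F = 10 + 4 = 14.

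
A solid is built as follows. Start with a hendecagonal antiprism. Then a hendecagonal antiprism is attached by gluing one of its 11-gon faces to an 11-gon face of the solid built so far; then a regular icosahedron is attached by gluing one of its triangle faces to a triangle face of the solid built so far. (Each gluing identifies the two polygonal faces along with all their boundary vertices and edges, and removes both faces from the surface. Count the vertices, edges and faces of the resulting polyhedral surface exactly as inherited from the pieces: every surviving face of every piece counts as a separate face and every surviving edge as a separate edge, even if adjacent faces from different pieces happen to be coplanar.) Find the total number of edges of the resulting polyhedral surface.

104

A hendecagonal antiprism: V=22, E=44, F=24.
Attach a hendecagonal antiprism (V=22, E=44, F=24) along an 11-gon: merge 11 vertices and 11 edges, delete both glued faces → V=33, E=77, F=46.
Attach a regular icosahedron (V=12, E=30, F=20) along a 3-gon: merge 3 vertices and 3 edges, delete both glued faces → V=42, E=104, F=64.
Check: V − E + F = 42 − 104 + 64 = 2.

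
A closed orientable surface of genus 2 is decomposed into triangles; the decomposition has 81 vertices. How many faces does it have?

χ = 2 − 2·2 = -2, and every face is a triangle so 3F = 2E.
V − E + F = -2 with E = 3F/2 gives 81 − (3/2 − 1)·F = -2, so F = 166 and E = 249.

166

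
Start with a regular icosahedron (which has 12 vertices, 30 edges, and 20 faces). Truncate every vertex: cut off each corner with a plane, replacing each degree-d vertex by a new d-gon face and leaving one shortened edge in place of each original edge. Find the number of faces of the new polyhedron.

Truncation replaces each original edge-end by a new vertex, so V′ = 2E = 60.
Each original edge survives, and each old vertex of degree d contributes d new edges; summing degrees gives Σd = 2E, so E′ = E + 2E = 3E = 90.
Each original face survives and each original vertex becomes one new face: F′ = F + V = 32.

32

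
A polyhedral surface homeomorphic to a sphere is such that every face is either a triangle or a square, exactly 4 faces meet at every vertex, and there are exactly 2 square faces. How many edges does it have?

Let x be the number of triangles; then F = 2 + x.
Edge–face incidences: 2E = 4·2 + 3·x = 8 + 3x.
Every vertex has degree 4, so 4V = 2E.
Euler: V − E + F = 2 ⇒ (2E)/4 − E + (2 + x) = 2.
Multiply by 8: 2·(2E) − 4·(2E) + 8·(2 + x) = 16, i.e. 16 + 8x − 2·(8 + 3x) = 16.
Collecting terms: 2x = 16, so x = 8.
Then 2E = 8 + 3·8 = 32, so E = 16, V = 2E/4 = 8, F = 2 + 8 = 10.

16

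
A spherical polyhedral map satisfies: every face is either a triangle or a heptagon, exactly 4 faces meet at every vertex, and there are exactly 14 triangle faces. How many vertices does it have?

14

Let x be the number of heptagons; then F = 14 + x.
Edge–face incidences: 2E = 3·14 + 7·x = 42 + 7x.
Every vertex has degree 4, so 4V = 2E.
Euler: V − E + F = 2 ⇒ (2E)/4 − E + (14 + x) = 2.
Multiply by 8: 2·(2E) − 4·(2E) + 8·(14 + x) = 16, i.e. 112 + 8x − 2·(42 + 7x) = 16.
Collecting terms: −6x + 28 = 16, so −6x = −12, so x = 2.
Then 2E = 42 + 7·2 = 56, so E = 28, V = 2E/4 = 14, F = 14 + 2 = 16.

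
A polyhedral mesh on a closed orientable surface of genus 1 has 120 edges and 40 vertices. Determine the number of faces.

80

For a closed orientable surface of genus 1, χ = 2 − 2·1 = 0.
F = 0 − V + E = 0 − 40 + 120 = 80.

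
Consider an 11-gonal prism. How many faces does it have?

13

A prism on an n-gon has two n-gon bases and n rectangular sides: V = 2·11 = 22, E = 3·11 = 33, F = 11 + 2 = 13.
Check: V − E + F = 22 − 33 + 13 = 2.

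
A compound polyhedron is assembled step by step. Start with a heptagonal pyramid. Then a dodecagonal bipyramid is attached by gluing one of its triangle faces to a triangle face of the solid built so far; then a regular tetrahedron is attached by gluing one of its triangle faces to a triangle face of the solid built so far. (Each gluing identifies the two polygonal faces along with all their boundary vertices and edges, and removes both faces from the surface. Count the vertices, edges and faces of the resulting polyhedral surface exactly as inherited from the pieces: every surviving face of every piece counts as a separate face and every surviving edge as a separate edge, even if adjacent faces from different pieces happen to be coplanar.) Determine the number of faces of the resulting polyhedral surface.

32

A heptagonal pyramid: V=8, E=14, F=8.
Attach a dodecagonal bipyramid (V=14, E=36, F=24) along a 3-gon: merge 3 vertices and 3 edges, delete both glued faces → V=19, E=47, F=30.
Attach a regular tetrahedron (V=4, E=6, F=4) along a 3-gon: merge 3 vertices and 3 edges, delete both glued faces → V=20, E=50, F=32.
Check: V − E + F = 20 − 50 + 32 = 2.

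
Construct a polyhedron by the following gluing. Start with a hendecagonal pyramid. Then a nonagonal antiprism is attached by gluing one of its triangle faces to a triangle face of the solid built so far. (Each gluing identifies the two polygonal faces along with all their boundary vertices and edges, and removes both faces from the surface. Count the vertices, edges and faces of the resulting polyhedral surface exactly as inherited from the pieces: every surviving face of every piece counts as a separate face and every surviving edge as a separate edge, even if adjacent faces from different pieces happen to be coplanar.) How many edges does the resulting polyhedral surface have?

55

A hendecagonal pyramid: V=12, E=22, F=12.
Attach a nonagonal antiprism (V=18, E=36, F=20) along a 3-gon: merge 3 vertices and 3 edges, delete both glued faces → V=27, E=55, F=30.
Check: V − E + F = 27 − 55 + 30 = 2.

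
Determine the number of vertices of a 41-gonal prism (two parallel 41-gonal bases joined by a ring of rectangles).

A prism on an n-gon has two n-gon bases and n rectangular sides: V = 2·41 = 82, E = 3·41 = 123, F = 41 + 2 = 43.
Check: V − E + F = 82 − 123 + 43 = 2.

82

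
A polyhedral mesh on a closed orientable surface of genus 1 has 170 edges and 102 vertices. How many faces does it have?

68

For a closed orientable surface of genus 1, χ = 2 − 2·1 = 0.
F = 0 − V + E = 0 − 102 + 170 = 68.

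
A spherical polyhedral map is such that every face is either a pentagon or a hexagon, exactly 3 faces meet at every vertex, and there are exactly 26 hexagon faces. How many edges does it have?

Let x be the number of pentagons; then F = 26 + x.
Edge–face incidences: 2E = 6·26 + 5·x = 156 + 5x.
Every vertex has degree 3, so 3V = 2E.
Euler: V − E + F = 2 ⇒ (2E)/3 − E + (26 + x) = 2.
Multiply by 6: 2·(2E) − 3·(2E) + 6·(26 + x) = 12, i.e. 156 + 6x − (156 + 5x) = 12.
Collecting terms: x = 12.
Then 2E = 156 + 5·12 = 216, so E = 108, V = 2E/3 = 72, F = 26 + 12 = 38.

108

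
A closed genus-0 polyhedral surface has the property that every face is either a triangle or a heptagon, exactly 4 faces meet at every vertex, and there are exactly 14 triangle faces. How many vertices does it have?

Let x be the number of heptagons; then F = 14 + x.
Edge–face incidences: 2E = 3·14 + 7·x = 42 + 7x.
Every vertex has degree 4, so 4V = 2E.
Euler: V − E + F = 2 ⇒ (2E)/4 − E + (14 + x) = 2.
Multiply by 8: 2·(2E) − 4·(2E) + 8·(14 + x) = 16, i.e. 112 + 8x − 2·(42 + 7x) = 16.
Collecting terms: −6x + 28 = 16, so −6x = −12, so x = 2.
Then 2E = 42 + 7·2 = 56, so E = 28, V = 2E/4 = 14, F = 14 + 2 = 16.

14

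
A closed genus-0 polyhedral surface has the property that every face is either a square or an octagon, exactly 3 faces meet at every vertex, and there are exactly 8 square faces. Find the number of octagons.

2

Let x be the number of octagons; then F = 8 + x.
Edge–face incidences: 2E = 4·8 + 8·x = 32 + 8x.
Every vertex has degree 3, so 3V = 2E.
Euler: V − E + F = 2 ⇒ (2E)/3 − E + (8 + x) = 2.
Multiply by 6: 2·(2E) − 3·(2E) + 6·(8 + x) = 12, i.e. 48 + 6x − (32 + 8x) = 12.
Collecting terms: −2x + 16 = 12, so −2x = −4, so x = 2.
Then 2E = 32 + 8·2 = 48, so E = 24, V = 2E/3 = 16, F = 8 + 2 = 10.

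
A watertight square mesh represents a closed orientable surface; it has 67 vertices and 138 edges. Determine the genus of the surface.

2

Every face is a square and each edge borders two faces, so 4F = 2·138, giving F = 69.
χ = V − E + F = 67 − 138 + 69 = -2.
For a closed orientable surface χ = 2 − 2g, so g = (2 − (-2))/2 = 2.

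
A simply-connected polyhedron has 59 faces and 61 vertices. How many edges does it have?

Here V − E + F = 2.
E = V + F − (2) = 61 + 59 − (2) = 118.

118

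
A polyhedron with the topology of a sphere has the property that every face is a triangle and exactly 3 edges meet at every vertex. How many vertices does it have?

4

Each face has 3 edges and each edge borders two faces, so 2E = 3F.
Each vertex has degree 3, so 3V = 2E and hence V = 3F/3.
Euler: V − E + F = 2 ⇒ (3F/3) − (3F/2) + F = 2.
Multiply by 6: (6 − 9 + 6)F = 12, i.e. 3F = 12.
So F = 4, E = 3·4/2 = 6, V = 3·4/3 = 4.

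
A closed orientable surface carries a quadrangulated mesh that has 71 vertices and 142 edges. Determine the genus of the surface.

1

Every face is a square and each edge borders two faces, so 4F = 2·142, giving F = 71.
χ = V − E + F = 71 − 142 + 71 = 0.
For a closed orientable surface χ = 2 − 2g, so g = (2 − (0))/2 = 1.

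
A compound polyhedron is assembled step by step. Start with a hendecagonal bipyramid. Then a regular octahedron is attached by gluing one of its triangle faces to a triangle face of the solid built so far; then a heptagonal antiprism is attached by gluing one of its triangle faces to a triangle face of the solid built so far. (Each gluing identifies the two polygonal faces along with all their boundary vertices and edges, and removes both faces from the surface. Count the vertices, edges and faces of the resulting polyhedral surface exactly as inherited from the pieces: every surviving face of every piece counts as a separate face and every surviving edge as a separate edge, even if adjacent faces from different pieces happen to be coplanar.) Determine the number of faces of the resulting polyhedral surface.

A hendecagonal bipyramid: V=13, E=33, F=22.
Attach a regular octahedron (V=6, E=12, F=8) along a 3-gon: merge 3 vertices and 3 edges, delete both glued faces → V=16, E=42, F=28.
Attach a heptagonal antiprism (V=14, E=28, F=16) along a 3-gon: merge 3 vertices and 3 edges, delete both glued faces → V=27, E=67, F=42.
Check: V − E + F = 27 − 67 + 42 = 2.

42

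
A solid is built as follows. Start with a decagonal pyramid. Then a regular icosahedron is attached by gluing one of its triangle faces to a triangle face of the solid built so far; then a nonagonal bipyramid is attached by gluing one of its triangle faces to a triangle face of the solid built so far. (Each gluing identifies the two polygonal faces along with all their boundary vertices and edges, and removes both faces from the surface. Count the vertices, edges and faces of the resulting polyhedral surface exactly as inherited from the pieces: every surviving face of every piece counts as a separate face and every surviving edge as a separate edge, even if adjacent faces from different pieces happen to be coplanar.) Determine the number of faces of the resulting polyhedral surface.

A decagonal pyramid: V=11, E=20, F=11.
Attach a regular icosahedron (V=12, E=30, F=20) along a 3-gon: merge 3 vertices and 3 edges, delete both glued faces → V=20, E=47, F=29.
Attach a nonagonal bipyramid (V=11, E=27, F=18) along a 3-gon: merge 3 vertices and 3 edges, delete both glued faces → V=28, E=71, F=45.
Check: V − E + F = 28 − 71 + 45 = 2.

45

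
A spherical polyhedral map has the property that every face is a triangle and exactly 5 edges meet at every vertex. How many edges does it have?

Each face has 3 edges and each edge borders two faces, so 2E = 3F.
Each vertex has degree 5, so 5V = 2E and hence V = 3F/5.
Euler: V − E + F = 2 ⇒ (3F/5) − (3F/2) + F = 2.
Multiply by 10: (6 − 15 + 10)F = 20, i.e. 1F = 20.
So F = 20, E = 3·20/2 = 30, V = 3·20/5 = 12.

30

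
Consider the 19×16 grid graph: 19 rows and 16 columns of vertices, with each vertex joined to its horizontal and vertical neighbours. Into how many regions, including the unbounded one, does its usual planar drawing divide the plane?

271

The grid has V = 19·16 = 304 vertices and E = 19·15 + 16·18 = 573 edges.
F = 2 − V + E = 2 − 304 + 573 = 271.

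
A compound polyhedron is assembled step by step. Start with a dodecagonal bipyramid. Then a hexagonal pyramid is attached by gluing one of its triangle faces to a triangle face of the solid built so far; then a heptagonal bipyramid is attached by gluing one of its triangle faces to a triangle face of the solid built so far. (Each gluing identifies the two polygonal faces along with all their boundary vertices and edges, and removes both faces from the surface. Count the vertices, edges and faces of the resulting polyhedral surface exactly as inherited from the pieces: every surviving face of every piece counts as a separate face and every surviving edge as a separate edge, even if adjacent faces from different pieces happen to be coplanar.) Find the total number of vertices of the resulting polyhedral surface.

24

A dodecagonal bipyramid: V=14, E=36, F=24.
Attach a hexagonal pyramid (V=7, E=12, F=7) along a 3-gon: merge 3 vertices and 3 edges, delete both glued faces → V=18, E=45, F=29.
Attach a heptagonal bipyramid (V=9, E=21, F=14) along a 3-gon: merge 3 vertices and 3 edges, delete both glued faces → V=24, E=63, F=41.
Check: V − E + F = 24 − 63 + 41 = 2.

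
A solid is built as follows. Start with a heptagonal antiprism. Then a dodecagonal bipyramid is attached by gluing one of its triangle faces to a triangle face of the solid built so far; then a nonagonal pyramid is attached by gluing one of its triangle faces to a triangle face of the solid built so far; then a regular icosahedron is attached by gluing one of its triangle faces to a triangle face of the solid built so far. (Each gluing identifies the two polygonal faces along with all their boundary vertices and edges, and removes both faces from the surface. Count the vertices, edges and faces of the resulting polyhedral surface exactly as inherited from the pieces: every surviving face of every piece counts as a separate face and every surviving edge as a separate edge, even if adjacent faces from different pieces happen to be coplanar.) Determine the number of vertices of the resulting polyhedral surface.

A heptagonal antiprism: V=14, E=28, F=16.
Attach a dodecagonal bipyramid (V=14, E=36, F=24) along a 3-gon: merge 3 vertices and 3 edges, delete both glued faces → V=25, E=61, F=38.
Attach a nonagonal pyramid (V=10, E=18, F=10) along a 3-gon: merge 3 vertices and 3 edges, delete both glued faces → V=32, E=76, F=46.
Attach a regular icosahedron (V=12, E=30, F=20) along a 3-gon: merge 3 vertices and 3 edges, delete both glued faces → V=41, E=103, F=64.
Check: V − E + F = 41 − 103 + 64 = 2.

41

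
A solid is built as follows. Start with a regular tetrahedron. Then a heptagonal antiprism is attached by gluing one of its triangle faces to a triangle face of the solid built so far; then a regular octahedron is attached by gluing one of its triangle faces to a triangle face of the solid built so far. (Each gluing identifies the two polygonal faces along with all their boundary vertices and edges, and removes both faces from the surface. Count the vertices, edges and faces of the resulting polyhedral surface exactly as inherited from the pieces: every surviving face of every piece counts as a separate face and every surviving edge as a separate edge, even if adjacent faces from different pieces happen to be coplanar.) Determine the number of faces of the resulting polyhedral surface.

A regular tetrahedron: V=4, E=6, F=4.
Attach a heptagonal antiprism (V=14, E=28, F=16) along a 3-gon: merge 3 vertices and 3 edges, delete both glued faces → V=15, E=31, F=18.
Attach a regular octahedron (V=6, E=12, F=8) along a 3-gon: merge 3 vertices and 3 edges, delete both glued faces → V=18, E=40, F=24.
Check: V − E + F = 18 − 40 + 24 = 2.

24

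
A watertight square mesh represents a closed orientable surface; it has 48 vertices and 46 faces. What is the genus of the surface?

0

Every face is a square, so 2E = 4·46 = 184, giving E = 92.
χ = V − E + F = 48 − 92 + 46 = 2.
For a closed orientable surface χ = 2 − 2g, so g = (2 − (2))/2 = 0.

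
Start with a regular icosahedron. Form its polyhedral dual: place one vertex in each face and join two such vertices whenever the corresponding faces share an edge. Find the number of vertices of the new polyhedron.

The base solid has V = 12, E = 30, F = 20.
The dual swaps V and F and preserves E: V′ = F = 20, E′ = E = 30, F′ = V = 12.

20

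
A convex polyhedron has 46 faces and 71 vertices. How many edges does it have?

Here V − E + F = 2.
E = V + F − (2) = 71 + 46 − (2) = 115.

115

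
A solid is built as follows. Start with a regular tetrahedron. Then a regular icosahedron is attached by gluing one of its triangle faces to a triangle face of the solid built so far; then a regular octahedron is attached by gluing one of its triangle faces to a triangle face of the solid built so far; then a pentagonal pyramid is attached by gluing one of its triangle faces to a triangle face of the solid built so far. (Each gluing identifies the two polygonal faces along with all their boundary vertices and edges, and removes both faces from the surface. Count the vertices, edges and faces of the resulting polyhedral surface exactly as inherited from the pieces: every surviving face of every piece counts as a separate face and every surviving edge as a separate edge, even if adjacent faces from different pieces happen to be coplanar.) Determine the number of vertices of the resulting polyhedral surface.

A regular tetrahedron: V=4, E=6, F=4.
Attach a regular icosahedron (V=12, E=30, F=20) along a 3-gon: merge 3 vertices and 3 edges, delete both glued faces → V=13, E=33, F=22.
Attach a regular octahedron (V=6, E=12, F=8) along a 3-gon: merge 3 vertices and 3 edges, delete both glued faces → V=16, E=42, F=28.
Attach a pentagonal pyramid (V=6, E=10, F=6) along a 3-gon: merge 3 vertices and 3 edges, delete both glued faces → V=19, E=49, F=32.
Check: V − E + F = 19 − 49 + 32 = 2.

19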